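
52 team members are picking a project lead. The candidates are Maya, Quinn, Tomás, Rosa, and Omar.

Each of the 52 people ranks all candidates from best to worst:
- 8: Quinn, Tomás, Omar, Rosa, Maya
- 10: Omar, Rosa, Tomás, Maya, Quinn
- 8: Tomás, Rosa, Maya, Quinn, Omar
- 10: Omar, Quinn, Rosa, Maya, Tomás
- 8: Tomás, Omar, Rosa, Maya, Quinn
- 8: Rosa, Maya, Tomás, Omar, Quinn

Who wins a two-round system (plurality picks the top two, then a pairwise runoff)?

Tomás

Round 1 first-place votes: Maya 0, Quinn 8, Tomás 16, Rosa 8, Omar 20. Omar and Tomás advance.
Runoff: Omar is ranked above Tomás on 20 ballots, Tomás above Omar on 32.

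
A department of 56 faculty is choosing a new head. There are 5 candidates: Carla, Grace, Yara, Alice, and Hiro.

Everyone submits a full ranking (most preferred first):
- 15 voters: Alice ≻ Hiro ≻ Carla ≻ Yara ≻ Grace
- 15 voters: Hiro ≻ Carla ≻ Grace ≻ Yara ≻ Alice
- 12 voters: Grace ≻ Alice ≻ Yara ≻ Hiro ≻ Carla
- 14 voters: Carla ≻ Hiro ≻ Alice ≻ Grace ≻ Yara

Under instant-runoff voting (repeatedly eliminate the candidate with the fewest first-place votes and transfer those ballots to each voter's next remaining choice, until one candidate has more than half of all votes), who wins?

Hiro

Round 1: Carla 14, Grace 12, Yara 0, Alice 15, Hiro 15. Yara eliminated.
Round 2: Carla 14, Grace 12, Alice 15, Hiro 15. Grace eliminated.
Round 3: Carla 14, Alice 27, Hiro 15. Carla eliminated.
Round 4: Alice 27, Hiro 29. Hiro has a majority (≥29).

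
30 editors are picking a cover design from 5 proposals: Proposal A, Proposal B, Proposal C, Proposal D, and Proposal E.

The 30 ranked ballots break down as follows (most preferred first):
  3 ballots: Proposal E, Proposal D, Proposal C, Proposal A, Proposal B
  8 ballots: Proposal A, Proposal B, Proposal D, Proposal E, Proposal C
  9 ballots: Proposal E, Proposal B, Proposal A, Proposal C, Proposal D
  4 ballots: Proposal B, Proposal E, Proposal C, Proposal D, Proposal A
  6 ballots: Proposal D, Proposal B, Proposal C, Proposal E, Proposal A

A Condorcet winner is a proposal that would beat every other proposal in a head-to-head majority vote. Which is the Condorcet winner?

Proposal B

Proposal B vs Proposal A: 19–11
Proposal B vs Proposal C: 27–3
Proposal B vs Proposal D: 21–9
Proposal B vs Proposal E: 18–12
Proposal B beats every other proposal.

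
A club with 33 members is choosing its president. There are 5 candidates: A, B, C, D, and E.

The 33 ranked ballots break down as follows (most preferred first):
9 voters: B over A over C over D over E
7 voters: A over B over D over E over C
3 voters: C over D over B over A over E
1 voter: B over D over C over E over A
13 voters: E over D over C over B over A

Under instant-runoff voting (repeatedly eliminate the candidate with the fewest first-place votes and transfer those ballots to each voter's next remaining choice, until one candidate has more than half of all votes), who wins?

B

Round 1: A 7, B 10, C 3, D 0, E 13. D eliminated.
Round 2: A 7, B 10, C 3, E 13. C eliminated.
Round 3: A 7, B 13, E 13. A eliminated.
Round 4: B 20, E 13. B has a majority (≥17).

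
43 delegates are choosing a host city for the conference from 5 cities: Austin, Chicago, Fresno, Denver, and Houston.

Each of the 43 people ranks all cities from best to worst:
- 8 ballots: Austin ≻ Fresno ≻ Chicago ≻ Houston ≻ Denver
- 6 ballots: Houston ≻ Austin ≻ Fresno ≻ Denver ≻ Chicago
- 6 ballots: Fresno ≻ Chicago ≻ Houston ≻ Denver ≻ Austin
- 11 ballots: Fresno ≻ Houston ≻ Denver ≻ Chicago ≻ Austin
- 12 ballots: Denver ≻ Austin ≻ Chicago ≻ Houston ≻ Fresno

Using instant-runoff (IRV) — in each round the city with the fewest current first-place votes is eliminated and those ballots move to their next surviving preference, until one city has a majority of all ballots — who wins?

Austin

Round 1: Austin 8, Chicago 0, Fresno 17, Denver 12, Houston 6. Chicago eliminated.
Round 2: Austin 8, Fresno 17, Denver 12, Houston 6. Houston eliminated.
Round 3: Austin 14, Fresno 17, Denver 12. Denver eliminated.
Round 4: Austin 26, Fresno 17. Austin has a majority (≥22).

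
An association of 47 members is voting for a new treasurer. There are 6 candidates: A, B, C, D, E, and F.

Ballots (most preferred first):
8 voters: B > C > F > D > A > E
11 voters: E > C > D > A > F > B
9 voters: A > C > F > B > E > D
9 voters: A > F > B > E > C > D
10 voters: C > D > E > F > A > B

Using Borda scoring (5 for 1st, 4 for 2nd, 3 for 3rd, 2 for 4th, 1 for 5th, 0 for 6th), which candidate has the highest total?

A: 8×1 + 11×2 + 9×5 + 9×5 + 10×1 = 130
B: 8×5 + 11×0 + 9×2 + 9×3 + 10×0 = 85
C: 8×4 + 11×4 + 9×4 + 9×1 + 10×5 = 171
D: 8×2 + 11×3 + 9×0 + 9×0 + 10×4 = 89
E: 8×0 + 11×5 + 9×1 + 9×2 + 10×3 = 112
F: 8×3 + 11×1 + 9×3 + 9×4 + 10×2 = 118

C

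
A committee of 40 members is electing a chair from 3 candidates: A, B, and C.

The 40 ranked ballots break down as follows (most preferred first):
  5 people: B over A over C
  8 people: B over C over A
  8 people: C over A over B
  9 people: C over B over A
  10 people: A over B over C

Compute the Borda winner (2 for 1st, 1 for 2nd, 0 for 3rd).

A: 5×1 + 8×0 + 8×1 + 9×0 + 10×2 = 33
B: 5×2 + 8×2 + 8×0 + 9×1 + 10×1 = 45
C: 5×0 + 8×1 + 8×2 + 9×2 + 10×0 = 42

B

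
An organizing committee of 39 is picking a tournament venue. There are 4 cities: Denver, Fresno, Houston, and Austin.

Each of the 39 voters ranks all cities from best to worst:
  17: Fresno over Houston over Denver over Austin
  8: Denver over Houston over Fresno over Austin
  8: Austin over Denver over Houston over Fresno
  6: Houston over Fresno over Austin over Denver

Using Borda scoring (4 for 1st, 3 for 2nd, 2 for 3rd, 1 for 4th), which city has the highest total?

Houston

Denver: 17×2 + 8×4 + 8×3 + 6×1 = 96
Fresno: 17×4 + 8×2 + 8×1 + 6×3 = 110
Houston: 17×3 + 8×3 + 8×2 + 6×4 = 115
Austin: 17×1 + 8×1 + 8×4 + 6×2 = 69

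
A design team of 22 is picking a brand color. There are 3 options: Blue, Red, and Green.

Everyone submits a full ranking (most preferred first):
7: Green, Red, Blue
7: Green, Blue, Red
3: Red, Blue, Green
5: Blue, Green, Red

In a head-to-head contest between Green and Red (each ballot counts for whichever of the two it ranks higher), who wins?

Green

Green is ranked above Red on 19 ballots; Red above Green on 3.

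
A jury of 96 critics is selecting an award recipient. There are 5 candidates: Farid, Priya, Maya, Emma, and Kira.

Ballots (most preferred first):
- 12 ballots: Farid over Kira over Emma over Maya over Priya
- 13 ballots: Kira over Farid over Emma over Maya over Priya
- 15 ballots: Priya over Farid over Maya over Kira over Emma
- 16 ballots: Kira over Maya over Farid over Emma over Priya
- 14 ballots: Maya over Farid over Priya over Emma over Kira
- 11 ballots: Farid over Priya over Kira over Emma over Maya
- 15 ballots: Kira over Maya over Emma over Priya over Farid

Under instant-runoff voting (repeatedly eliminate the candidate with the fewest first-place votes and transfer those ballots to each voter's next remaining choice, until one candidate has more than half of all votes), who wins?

Farid

Round 1: Farid 23, Priya 15, Maya 14, Emma 0, Kira 44. Emma eliminated.
Round 2: Farid 23, Priya 15, Maya 14, Kira 44. Maya eliminated.
Round 3: Farid 37, Priya 15, Kira 44. Priya eliminated.
Round 4: Farid 52, Kira 44. Farid has a majority (≥49).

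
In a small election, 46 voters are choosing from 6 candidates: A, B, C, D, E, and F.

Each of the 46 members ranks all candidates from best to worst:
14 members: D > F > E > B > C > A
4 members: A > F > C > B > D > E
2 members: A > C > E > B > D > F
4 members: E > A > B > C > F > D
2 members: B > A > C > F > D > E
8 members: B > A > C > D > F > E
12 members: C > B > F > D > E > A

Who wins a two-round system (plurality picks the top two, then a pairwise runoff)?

C

Round 1 first-place votes: A 6, B 10, C 12, D 14, E 4, F 0. D and C advance.
Runoff: D is ranked above C on 14 ballots, C above D on 32.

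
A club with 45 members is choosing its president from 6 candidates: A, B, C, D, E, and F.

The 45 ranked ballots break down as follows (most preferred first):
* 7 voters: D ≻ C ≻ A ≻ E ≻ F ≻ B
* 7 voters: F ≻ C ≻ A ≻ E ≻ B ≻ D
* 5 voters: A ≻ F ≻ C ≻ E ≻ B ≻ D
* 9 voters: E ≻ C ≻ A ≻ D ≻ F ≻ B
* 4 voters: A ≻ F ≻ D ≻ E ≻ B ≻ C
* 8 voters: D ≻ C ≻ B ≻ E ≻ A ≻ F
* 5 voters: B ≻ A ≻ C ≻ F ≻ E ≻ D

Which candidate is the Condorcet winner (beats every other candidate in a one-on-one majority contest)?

C vs A: 31–14
C vs B: 36–9
C vs D: 26–19
C vs E: 32–13
C vs F: 29–16
C beats every other candidate.

C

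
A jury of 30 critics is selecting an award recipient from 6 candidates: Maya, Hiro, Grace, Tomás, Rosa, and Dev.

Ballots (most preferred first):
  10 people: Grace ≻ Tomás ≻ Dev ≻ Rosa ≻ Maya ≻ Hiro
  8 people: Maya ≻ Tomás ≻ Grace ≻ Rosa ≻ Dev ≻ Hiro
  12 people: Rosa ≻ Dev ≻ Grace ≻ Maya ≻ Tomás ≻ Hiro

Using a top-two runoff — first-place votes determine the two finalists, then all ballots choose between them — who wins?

Grace

Round 1 first-place votes: Maya 8, Hiro 0, Grace 10, Tomás 0, Rosa 12, Dev 0. Rosa and Grace advance.
Runoff: Rosa is ranked above Grace on 12 ballots, Grace above Rosa on 18.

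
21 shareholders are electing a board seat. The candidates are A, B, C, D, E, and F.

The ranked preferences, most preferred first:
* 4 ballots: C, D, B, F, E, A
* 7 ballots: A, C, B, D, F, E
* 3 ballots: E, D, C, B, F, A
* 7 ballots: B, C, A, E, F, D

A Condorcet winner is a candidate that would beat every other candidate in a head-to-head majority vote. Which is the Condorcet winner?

C vs A: 14–7
C vs B: 14–7
C vs D: 18–3
C vs E: 18–3
C vs F: 21–0
C beats every other candidate.

C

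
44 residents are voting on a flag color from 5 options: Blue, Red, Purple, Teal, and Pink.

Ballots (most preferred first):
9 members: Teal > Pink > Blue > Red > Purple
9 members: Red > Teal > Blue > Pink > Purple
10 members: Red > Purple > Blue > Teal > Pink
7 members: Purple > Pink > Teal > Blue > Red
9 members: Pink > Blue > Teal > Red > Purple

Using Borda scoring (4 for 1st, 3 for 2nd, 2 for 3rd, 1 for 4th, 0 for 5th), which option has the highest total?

Blue: 9×2 + 9×2 + 10×2 + 7×1 + 9×3 = 90
Red: 9×1 + 9×4 + 10×4 + 7×0 + 9×1 = 94
Purple: 9×0 + 9×0 + 10×3 + 7×4 + 9×0 = 58
Teal: 9×4 + 9×3 + 10×1 + 7×2 + 9×2 = 105
Pink: 9×3 + 9×1 + 10×0 + 7×3 + 9×4 = 93

Teal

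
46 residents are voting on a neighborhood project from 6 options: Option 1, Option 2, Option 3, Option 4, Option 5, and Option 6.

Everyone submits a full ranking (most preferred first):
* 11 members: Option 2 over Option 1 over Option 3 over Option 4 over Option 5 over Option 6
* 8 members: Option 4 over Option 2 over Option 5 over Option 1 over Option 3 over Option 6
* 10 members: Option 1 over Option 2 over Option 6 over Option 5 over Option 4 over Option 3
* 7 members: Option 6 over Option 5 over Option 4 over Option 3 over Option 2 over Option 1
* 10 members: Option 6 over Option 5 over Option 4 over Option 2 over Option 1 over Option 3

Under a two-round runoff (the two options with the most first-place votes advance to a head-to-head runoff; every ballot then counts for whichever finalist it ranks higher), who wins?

Option 2

Round 1 first-place votes: Option 1 10, Option 2 11, Option 3 0, Option 4 8, Option 5 0, Option 6 17. Option 6 and Option 2 advance.
Runoff: Option 6 is ranked above Option 2 on 17 ballots, Option 2 above Option 6 on 29.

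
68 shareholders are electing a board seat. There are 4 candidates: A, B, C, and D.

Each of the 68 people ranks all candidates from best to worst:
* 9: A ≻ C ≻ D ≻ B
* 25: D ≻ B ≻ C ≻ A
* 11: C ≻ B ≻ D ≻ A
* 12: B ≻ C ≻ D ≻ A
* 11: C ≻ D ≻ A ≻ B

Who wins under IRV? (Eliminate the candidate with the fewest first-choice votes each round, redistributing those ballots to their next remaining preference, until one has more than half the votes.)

Round 1: A 9, B 12, C 22, D 25. A eliminated.
Round 2: B 12, C 31, D 25. B eliminated.
Round 3: C 43, D 25. C has a majority (≥35).

C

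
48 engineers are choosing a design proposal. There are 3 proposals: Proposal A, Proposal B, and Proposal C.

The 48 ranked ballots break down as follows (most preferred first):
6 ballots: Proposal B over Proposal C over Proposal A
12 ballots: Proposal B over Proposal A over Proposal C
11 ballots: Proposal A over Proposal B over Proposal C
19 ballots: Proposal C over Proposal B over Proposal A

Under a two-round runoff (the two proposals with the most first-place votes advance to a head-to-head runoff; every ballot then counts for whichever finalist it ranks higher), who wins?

Proposal B

Round 1 first-place votes: Proposal A 11, Proposal B 18, Proposal C 19. Proposal C and Proposal B advance.
Runoff: Proposal C is ranked above Proposal B on 19 ballots, Proposal B above Proposal C on 29.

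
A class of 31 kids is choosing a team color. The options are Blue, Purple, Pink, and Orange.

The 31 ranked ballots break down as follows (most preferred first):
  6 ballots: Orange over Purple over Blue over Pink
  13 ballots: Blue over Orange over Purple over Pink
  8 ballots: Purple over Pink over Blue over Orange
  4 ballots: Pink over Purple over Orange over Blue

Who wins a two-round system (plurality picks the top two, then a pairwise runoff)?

Round 1 first-place votes: Blue 13, Purple 8, Pink 4, Orange 6. Blue and Purple advance.
Runoff: Blue is ranked above Purple on 13 ballots, Purple above Blue on 18.

Purple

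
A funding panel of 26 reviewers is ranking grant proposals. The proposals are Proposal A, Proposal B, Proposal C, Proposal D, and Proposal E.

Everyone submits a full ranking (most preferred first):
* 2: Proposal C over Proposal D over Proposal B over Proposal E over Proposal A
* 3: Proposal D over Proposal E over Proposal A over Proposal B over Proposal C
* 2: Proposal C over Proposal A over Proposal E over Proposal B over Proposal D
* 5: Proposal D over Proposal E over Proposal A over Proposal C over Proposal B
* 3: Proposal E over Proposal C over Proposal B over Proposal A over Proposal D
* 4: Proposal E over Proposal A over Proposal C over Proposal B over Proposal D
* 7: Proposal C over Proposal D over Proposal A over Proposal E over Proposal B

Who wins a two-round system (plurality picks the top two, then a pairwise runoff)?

Proposal C

Round 1 first-place votes: Proposal A 0, Proposal B 0, Proposal C 11, Proposal D 8, Proposal E 7. Proposal C and Proposal D advance.
Runoff: Proposal C is ranked above Proposal D on 18 ballots, Proposal D above Proposal C on 8.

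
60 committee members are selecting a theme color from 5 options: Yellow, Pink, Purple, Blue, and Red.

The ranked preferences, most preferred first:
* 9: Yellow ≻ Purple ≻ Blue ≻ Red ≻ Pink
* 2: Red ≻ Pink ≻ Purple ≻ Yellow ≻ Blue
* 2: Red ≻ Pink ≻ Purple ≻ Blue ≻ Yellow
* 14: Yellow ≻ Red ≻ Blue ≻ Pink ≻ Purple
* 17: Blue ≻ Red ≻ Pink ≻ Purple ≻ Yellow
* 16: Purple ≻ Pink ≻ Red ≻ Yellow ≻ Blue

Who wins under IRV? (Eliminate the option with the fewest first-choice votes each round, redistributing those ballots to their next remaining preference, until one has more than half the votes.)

Purple

Round 1: Yellow 23, Pink 0, Purple 16, Blue 17, Red 4. Pink eliminated.
Round 2: Yellow 23, Purple 16, Blue 17, Red 4. Red eliminated.
Round 3: Yellow 23, Purple 20, Blue 17. Blue eliminated.
Round 4: Yellow 23, Purple 37. Purple has a majority (≥31).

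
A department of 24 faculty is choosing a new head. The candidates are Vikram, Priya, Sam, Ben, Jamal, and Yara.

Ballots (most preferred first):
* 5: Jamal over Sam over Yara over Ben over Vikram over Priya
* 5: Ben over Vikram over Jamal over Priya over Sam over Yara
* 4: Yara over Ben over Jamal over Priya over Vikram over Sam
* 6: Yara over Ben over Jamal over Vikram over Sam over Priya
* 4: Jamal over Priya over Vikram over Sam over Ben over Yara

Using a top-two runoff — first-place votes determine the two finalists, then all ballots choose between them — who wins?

Round 1 first-place votes: Vikram 0, Priya 0, Sam 0, Ben 5, Jamal 9, Yara 10. Yara and Jamal advance.
Runoff: Yara is ranked above Jamal on 10 ballots, Jamal above Yara on 14.

Jamal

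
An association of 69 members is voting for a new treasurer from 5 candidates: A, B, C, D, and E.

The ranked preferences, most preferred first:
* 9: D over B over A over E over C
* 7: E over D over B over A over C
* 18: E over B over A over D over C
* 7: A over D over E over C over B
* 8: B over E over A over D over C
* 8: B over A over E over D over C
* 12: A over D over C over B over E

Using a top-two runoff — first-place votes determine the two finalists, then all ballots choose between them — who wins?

Round 1 first-place votes: A 19, B 16, C 0, D 9, E 25. E and A advance.
Runoff: E is ranked above A on 33 ballots, A above E on 36.

A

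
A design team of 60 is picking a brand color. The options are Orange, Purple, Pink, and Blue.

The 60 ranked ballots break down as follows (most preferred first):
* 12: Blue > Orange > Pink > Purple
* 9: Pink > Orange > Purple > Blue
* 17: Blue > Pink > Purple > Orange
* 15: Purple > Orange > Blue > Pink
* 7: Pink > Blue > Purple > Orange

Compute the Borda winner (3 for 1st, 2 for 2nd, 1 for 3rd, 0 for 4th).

Blue

Orange: 12×2 + 9×2 + 17×0 + 15×2 + 7×0 = 72
Purple: 12×0 + 9×1 + 17×1 + 15×3 + 7×1 = 78
Pink: 12×1 + 9×3 + 17×2 + 15×0 + 7×3 = 94
Blue: 12×3 + 9×0 + 17×3 + 15×1 + 7×2 = 116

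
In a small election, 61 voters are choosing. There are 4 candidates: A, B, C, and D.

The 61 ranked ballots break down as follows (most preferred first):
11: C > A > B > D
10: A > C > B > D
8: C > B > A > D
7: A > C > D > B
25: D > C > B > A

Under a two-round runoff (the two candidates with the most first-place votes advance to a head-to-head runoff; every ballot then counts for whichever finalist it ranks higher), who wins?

Round 1 first-place votes: A 17, B 0, C 19, D 25. D and C advance.
Runoff: D is ranked above C on 25 ballots, C above D on 36.

C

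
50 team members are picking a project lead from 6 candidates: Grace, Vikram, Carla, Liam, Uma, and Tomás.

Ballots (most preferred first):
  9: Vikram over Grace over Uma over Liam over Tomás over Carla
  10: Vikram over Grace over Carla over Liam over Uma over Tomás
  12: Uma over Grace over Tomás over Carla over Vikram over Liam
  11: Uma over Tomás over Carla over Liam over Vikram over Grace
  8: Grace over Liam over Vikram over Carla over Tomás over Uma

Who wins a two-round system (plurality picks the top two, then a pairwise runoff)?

Vikram

Round 1 first-place votes: Grace 8, Vikram 19, Carla 0, Liam 0, Uma 23, Tomás 0. Uma and Vikram advance.
Runoff: Uma is ranked above Vikram on 23 ballots, Vikram above Uma on 27.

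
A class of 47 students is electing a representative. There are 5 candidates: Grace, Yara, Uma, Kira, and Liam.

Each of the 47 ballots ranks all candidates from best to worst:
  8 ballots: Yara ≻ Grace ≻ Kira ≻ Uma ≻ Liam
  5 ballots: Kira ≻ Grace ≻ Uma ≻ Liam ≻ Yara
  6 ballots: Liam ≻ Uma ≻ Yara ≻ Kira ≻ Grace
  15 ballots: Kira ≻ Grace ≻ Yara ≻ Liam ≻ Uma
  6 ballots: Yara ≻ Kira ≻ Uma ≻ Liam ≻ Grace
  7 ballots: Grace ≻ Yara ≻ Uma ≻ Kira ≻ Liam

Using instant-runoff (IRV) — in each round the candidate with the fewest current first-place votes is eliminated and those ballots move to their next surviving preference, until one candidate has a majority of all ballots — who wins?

Round 1: Grace 7, Yara 14, Uma 0, Kira 20, Liam 6. Uma eliminated.
Round 2: Grace 7, Yara 14, Kira 20, Liam 6. Liam eliminated.
Round 3: Grace 7, Yara 20, Kira 20. Grace eliminated.
Round 4: Yara 27, Kira 20. Yara has a majority (≥24).

Yara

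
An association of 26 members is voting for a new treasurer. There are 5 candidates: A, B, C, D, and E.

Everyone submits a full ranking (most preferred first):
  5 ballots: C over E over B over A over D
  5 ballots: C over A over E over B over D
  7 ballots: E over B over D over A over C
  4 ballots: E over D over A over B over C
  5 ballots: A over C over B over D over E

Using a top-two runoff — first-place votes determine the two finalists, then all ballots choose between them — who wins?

C

Round 1 first-place votes: A 5, B 0, C 10, D 0, E 11. E and C advance.
Runoff: E is ranked above C on 11 ballots, C above E on 15.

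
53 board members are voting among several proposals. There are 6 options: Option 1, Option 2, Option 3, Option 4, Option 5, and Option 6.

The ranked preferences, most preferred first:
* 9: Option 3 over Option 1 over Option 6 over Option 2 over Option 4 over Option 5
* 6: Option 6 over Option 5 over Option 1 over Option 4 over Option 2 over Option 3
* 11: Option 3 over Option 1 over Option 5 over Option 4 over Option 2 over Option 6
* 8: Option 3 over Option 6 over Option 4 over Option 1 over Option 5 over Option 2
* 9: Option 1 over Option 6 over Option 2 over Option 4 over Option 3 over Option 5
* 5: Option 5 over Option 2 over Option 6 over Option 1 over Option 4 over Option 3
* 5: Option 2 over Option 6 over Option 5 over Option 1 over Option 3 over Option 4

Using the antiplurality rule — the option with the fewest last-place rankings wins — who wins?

Last-place votes: Option 1 0, Option 2 8, Option 3 11, Option 4 5, Option 5 18, Option 6 11.

Option 1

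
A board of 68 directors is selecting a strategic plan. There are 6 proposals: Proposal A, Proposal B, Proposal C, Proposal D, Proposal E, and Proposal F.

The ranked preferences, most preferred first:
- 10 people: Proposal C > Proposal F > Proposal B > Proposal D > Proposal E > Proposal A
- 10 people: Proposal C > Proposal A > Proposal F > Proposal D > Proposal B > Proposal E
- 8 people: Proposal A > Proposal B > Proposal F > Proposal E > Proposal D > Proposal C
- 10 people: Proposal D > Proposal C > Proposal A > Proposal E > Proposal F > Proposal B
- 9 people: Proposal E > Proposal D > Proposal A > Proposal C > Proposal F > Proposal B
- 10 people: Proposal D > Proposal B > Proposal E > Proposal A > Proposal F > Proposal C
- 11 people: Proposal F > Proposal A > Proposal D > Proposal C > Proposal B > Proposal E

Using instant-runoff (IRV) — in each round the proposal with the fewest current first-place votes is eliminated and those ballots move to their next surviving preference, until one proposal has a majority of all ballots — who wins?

Round 1: Proposal A 8, Proposal B 0, Proposal C 20, Proposal D 20, Proposal E 9, Proposal F 11. Proposal B eliminated.
Round 2: Proposal A 8, Proposal C 20, Proposal D 20, Proposal E 9, Proposal F 11. Proposal A eliminated.
Round 3: Proposal C 20, Proposal D 20, Proposal E 9, Proposal F 19. Proposal E eliminated.
Round 4: Proposal C 20, Proposal D 29, Proposal F 19. Proposal F eliminated.
Round 5: Proposal C 20, Proposal D 48. Proposal D has a majority (≥35).

Proposal D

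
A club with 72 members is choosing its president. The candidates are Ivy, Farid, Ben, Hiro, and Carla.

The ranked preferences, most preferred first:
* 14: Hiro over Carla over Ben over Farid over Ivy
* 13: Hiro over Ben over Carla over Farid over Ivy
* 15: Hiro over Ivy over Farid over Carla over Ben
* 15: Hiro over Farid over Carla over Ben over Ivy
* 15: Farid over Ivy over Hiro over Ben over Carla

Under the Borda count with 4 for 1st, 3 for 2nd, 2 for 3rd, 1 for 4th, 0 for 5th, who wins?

Hiro

Ivy: 14×0 + 13×0 + 15×3 + 15×0 + 15×3 = 90
Farid: 14×1 + 13×1 + 15×2 + 15×3 + 15×4 = 162
Ben: 14×2 + 13×3 + 15×0 + 15×1 + 15×1 = 97
Hiro: 14×4 + 13×4 + 15×4 + 15×4 + 15×2 = 258
Carla: 14×3 + 13×2 + 15×1 + 15×2 + 15×0 = 113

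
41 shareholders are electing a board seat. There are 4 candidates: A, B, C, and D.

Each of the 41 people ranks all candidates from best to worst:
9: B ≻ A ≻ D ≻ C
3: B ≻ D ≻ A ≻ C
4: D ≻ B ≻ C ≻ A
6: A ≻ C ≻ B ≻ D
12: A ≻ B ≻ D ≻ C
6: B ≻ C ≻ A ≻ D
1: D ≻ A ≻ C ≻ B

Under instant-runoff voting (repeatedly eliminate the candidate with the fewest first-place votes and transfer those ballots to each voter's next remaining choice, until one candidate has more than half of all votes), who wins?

B

Round 1: A 18, B 18, C 0, D 5. C eliminated.
Round 2: A 18, B 18, D 5. D eliminated.
Round 3: A 19, B 22. B has a majority (≥21).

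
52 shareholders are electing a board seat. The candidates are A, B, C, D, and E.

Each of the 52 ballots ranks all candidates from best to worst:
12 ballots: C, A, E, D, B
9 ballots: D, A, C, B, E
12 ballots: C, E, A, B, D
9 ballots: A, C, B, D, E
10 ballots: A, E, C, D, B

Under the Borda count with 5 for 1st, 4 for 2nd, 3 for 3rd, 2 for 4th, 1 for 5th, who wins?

A: 12×4 + 9×4 + 12×3 + 9×5 + 10×5 = 215
B: 12×1 + 9×2 + 12×2 + 9×3 + 10×1 = 91
C: 12×5 + 9×3 + 12×5 + 9×4 + 10×3 = 213
D: 12×2 + 9×5 + 12×1 + 9×2 + 10×2 = 119
E: 12×3 + 9×1 + 12×4 + 9×1 + 10×4 = 142

A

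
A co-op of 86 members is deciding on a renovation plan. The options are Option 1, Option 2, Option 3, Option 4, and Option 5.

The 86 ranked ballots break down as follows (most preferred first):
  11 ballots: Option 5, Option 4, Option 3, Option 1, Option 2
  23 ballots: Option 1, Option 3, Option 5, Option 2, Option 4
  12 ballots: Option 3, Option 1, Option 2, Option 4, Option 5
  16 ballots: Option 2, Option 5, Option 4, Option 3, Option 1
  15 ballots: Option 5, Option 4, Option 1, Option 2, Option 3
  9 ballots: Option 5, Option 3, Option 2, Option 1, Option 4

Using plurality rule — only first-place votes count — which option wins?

Option 5

First-place votes: Option 1 23, Option 2 16, Option 3 12, Option 4 0, Option 5 35.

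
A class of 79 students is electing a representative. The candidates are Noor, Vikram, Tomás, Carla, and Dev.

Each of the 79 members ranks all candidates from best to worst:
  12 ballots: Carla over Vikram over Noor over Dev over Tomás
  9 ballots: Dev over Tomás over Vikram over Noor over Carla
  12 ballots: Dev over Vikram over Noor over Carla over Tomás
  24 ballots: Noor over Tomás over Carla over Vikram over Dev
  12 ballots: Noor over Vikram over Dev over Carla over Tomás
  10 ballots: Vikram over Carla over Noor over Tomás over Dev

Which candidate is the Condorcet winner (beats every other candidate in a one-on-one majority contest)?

Vikram vs Noor: 43–36
Vikram vs Tomás: 46–33
Vikram vs Carla: 43–36
Vikram vs Dev: 58–21
Vikram beats every other candidate.

Vikram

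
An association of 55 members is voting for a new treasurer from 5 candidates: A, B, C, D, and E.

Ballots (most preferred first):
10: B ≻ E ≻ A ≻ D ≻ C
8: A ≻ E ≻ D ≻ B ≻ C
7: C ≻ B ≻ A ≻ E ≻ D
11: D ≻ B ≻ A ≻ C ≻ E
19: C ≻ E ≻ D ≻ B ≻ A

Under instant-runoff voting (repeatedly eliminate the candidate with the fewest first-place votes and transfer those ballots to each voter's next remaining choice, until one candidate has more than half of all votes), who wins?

D

Round 1: A 8, B 10, C 26, D 11, E 0. E eliminated.
Round 2: A 8, B 10, C 26, D 11. A eliminated.
Round 3: B 10, C 26, D 19. B eliminated.
Round 4: C 26, D 29. D has a majority (≥28).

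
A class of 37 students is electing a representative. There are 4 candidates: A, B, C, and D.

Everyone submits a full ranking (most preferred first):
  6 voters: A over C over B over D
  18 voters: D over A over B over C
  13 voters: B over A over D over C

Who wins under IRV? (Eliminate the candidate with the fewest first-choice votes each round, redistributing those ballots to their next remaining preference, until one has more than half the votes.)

Round 1: A 6, B 13, C 0, D 18. C eliminated.
Round 2: A 6, B 13, D 18. A eliminated.
Round 3: B 19, D 18. B has a majority (≥19).

B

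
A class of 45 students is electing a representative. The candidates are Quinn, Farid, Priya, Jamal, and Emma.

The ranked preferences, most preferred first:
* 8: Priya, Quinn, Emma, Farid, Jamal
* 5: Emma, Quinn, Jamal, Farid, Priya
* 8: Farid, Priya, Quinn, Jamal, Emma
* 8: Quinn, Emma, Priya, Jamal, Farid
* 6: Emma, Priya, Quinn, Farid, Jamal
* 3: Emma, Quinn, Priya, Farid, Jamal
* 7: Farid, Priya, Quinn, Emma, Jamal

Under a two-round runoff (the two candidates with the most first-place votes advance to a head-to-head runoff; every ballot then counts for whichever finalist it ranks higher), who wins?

Emma

Round 1 first-place votes: Quinn 8, Farid 15, Priya 8, Jamal 0, Emma 14. Farid and Emma advance.
Runoff: Farid is ranked above Emma on 15 ballots, Emma above Farid on 30.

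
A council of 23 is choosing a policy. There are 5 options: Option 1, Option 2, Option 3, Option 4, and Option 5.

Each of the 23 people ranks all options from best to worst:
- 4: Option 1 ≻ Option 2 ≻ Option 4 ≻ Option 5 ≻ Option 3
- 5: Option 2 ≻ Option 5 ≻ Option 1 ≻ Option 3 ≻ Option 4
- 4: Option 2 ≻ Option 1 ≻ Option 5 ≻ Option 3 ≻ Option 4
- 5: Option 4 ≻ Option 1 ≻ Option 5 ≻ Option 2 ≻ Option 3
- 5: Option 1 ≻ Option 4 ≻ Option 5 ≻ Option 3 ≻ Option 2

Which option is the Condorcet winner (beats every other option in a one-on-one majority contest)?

Option 1

Option 1 vs Option 2: 14–9
Option 1 vs Option 3: 23–0
Option 1 vs Option 4: 18–5
Option 1 vs Option 5: 18–5
Option 1 beats every other option.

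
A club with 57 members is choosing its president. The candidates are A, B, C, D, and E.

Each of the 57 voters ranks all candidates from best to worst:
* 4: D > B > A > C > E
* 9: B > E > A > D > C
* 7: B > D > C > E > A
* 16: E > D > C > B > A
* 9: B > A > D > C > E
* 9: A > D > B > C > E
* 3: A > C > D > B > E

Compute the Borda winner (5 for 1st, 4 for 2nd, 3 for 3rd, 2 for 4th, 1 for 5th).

A: 4×3 + 9×3 + 7×1 + 16×1 + 9×4 + 9×5 + 3×5 = 158
B: 4×4 + 9×5 + 7×5 + 16×2 + 9×5 + 9×3 + 3×2 = 206
C: 4×2 + 9×1 + 7×3 + 16×3 + 9×2 + 9×2 + 3×4 = 134
D: 4×5 + 9×2 + 7×4 + 16×4 + 9×3 + 9×4 + 3×3 = 202
E: 4×1 + 9×4 + 7×2 + 16×5 + 9×1 + 9×1 + 3×1 = 155

B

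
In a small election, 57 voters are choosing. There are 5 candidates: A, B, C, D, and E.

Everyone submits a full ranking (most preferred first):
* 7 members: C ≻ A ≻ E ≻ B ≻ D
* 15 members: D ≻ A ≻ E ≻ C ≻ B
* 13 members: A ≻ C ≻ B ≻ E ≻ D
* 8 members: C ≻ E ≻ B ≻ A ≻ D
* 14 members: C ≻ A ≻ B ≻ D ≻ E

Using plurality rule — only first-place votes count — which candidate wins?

First-place votes: A 13, B 0, C 29, D 15, E 0.

C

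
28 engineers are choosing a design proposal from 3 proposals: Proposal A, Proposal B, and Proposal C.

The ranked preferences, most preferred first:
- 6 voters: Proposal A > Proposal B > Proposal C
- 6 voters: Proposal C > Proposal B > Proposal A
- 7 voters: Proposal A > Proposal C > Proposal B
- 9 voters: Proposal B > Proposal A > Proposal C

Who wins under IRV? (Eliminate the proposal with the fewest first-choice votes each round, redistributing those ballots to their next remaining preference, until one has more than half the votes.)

Proposal B

Round 1: Proposal A 13, Proposal B 9, Proposal C 6. Proposal C eliminated.
Round 2: Proposal A 13, Proposal B 15. Proposal B has a majority (≥15).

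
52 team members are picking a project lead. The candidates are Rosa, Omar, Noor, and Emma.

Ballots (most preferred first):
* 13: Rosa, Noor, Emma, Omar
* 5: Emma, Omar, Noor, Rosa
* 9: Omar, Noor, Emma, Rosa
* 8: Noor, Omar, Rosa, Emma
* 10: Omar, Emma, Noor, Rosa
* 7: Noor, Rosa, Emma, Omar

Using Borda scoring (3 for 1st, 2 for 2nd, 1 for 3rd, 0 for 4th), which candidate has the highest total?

Noor

Rosa: 13×3 + 5×0 + 9×0 + 8×1 + 10×0 + 7×2 = 61
Omar: 13×0 + 5×2 + 9×3 + 8×2 + 10×3 + 7×0 = 83
Noor: 13×2 + 5×1 + 9×2 + 8×3 + 10×1 + 7×3 = 104
Emma: 13×1 + 5×3 + 9×1 + 8×0 + 10×2 + 7×1 = 64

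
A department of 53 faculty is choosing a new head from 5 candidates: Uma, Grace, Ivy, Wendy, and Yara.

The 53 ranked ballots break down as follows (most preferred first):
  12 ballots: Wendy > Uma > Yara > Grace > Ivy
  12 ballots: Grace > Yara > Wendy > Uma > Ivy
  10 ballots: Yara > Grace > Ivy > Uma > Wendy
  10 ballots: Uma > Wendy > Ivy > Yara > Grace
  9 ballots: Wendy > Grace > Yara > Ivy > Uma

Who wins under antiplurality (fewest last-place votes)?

Last-place votes: Uma 9, Grace 10, Ivy 24, Wendy 10, Yara 0.

Yara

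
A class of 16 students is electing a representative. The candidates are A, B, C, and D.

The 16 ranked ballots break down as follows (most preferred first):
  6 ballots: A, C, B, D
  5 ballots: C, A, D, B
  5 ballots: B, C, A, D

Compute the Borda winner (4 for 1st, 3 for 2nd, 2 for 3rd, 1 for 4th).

A: 6×4 + 5×3 + 5×2 = 49
B: 6×2 + 5×1 + 5×4 = 37
C: 6×3 + 5×4 + 5×3 = 53
D: 6×1 + 5×2 + 5×1 = 21

C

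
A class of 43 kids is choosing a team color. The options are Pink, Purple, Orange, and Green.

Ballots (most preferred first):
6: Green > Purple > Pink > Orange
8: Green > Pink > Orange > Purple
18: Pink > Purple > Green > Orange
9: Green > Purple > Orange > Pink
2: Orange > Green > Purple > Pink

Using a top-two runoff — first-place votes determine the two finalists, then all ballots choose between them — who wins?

Round 1 first-place votes: Pink 18, Purple 0, Orange 2, Green 23. Green and Pink advance.
Runoff: Green is ranked above Pink on 25 ballots, Pink above Green on 18.

Green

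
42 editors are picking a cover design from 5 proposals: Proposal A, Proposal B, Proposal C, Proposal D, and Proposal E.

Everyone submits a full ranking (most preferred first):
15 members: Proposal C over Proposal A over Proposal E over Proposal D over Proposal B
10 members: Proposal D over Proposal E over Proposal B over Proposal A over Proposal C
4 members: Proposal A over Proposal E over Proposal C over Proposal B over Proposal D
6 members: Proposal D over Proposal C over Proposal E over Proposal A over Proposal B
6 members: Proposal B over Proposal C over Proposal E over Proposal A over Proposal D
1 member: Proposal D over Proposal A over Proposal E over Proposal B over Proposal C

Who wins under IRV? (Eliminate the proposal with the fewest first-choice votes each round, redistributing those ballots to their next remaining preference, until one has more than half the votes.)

Round 1: Proposal A 4, Proposal B 6, Proposal C 15, Proposal D 17, Proposal E 0. Proposal E eliminated.
Round 2: Proposal A 4, Proposal B 6, Proposal C 15, Proposal D 17. Proposal A eliminated.
Round 3: Proposal B 6, Proposal C 19, Proposal D 17. Proposal B eliminated.
Round 4: Proposal C 25, Proposal D 17. Proposal C has a majority (≥22).

Proposal C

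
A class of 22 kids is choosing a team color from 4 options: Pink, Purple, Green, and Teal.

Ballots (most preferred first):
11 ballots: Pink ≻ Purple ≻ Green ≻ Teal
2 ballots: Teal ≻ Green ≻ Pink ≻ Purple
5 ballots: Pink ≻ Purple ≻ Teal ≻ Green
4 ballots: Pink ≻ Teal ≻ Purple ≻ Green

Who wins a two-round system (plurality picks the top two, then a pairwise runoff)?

Round 1 first-place votes: Pink 20, Purple 0, Green 0, Teal 2. Pink and Teal advance.
Runoff: Pink is ranked above Teal on 20 ballots, Teal above Pink on 2.

Pink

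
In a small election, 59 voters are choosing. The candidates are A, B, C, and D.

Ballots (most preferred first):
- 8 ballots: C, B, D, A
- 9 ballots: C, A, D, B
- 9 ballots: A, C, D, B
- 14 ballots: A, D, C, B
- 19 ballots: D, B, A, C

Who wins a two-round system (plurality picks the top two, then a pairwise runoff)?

Round 1 first-place votes: A 23, B 0, C 17, D 19. A and D advance.
Runoff: A is ranked above D on 32 ballots, D above A on 27.

A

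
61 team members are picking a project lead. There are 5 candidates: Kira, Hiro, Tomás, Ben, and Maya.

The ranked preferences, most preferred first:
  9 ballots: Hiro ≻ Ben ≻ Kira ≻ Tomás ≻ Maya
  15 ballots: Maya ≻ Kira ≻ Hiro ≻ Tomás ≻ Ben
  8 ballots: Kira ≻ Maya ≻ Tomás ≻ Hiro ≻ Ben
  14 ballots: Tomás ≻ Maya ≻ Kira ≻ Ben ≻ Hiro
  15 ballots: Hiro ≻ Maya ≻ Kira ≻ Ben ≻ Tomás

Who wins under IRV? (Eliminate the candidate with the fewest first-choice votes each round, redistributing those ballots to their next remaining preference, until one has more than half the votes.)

Maya

Round 1: Kira 8, Hiro 24, Tomás 14, Ben 0, Maya 15. Ben eliminated.
Round 2: Kira 8, Hiro 24, Tomás 14, Maya 15. Kira eliminated.
Round 3: Hiro 24, Tomás 14, Maya 23. Tomás eliminated.
Round 4: Hiro 24, Maya 37. Maya has a majority (≥31).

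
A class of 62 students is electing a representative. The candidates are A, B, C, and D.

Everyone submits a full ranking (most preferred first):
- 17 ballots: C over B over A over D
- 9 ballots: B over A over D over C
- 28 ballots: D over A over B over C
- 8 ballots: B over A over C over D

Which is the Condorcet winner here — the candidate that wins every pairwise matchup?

B vs A: 34–28
B vs C: 45–17
B vs D: 34–28
B beats every other candidate.

B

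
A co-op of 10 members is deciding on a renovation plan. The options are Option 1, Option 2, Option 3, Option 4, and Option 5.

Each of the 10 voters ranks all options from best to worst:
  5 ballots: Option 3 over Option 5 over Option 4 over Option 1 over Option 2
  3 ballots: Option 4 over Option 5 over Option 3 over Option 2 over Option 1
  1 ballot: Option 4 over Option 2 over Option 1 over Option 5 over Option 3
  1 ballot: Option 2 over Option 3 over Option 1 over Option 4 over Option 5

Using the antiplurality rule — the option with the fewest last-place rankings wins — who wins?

Last-place votes: Option 1 3, Option 2 5, Option 3 1, Option 4 0, Option 5 1.

Option 4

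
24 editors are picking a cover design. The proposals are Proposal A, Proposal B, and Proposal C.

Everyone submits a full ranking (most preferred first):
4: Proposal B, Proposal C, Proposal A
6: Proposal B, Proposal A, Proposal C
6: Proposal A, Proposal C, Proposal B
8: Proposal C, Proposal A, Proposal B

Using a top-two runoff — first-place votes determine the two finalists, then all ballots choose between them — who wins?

Round 1 first-place votes: Proposal A 6, Proposal B 10, Proposal C 8. Proposal B and Proposal C advance.
Runoff: Proposal B is ranked above Proposal C on 10 ballots, Proposal C above Proposal B on 14.

Proposal C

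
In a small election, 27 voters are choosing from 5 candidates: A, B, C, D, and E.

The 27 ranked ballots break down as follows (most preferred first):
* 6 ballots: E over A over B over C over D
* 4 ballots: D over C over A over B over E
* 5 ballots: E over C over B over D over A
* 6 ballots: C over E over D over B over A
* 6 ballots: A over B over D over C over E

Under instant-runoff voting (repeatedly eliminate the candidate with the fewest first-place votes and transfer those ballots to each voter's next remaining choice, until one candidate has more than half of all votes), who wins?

C

Round 1: A 6, B 0, C 6, D 4, E 11. B eliminated.
Round 2: A 6, C 6, D 4, E 11. D eliminated.
Round 3: A 6, C 10, E 11. A eliminated.
Round 4: C 16, E 11. C has a majority (≥14).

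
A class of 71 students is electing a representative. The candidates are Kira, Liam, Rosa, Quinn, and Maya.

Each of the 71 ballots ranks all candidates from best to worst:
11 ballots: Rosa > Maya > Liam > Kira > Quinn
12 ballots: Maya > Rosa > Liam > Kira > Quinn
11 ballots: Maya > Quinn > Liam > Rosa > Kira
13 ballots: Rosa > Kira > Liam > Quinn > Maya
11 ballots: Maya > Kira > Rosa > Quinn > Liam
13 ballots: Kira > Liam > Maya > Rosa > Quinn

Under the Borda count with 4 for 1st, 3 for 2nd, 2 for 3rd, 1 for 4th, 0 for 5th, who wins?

Maya

Kira: 11×1 + 12×1 + 11×0 + 13×3 + 11×3 + 13×4 = 147
Liam: 11×2 + 12×2 + 11×2 + 13×2 + 11×0 + 13×3 = 133
Rosa: 11×4 + 12×3 + 11×1 + 13×4 + 11×2 + 13×1 = 178
Quinn: 11×0 + 12×0 + 11×3 + 13×1 + 11×1 + 13×0 = 57
Maya: 11×3 + 12×4 + 11×4 + 13×0 + 11×4 + 13×2 = 195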